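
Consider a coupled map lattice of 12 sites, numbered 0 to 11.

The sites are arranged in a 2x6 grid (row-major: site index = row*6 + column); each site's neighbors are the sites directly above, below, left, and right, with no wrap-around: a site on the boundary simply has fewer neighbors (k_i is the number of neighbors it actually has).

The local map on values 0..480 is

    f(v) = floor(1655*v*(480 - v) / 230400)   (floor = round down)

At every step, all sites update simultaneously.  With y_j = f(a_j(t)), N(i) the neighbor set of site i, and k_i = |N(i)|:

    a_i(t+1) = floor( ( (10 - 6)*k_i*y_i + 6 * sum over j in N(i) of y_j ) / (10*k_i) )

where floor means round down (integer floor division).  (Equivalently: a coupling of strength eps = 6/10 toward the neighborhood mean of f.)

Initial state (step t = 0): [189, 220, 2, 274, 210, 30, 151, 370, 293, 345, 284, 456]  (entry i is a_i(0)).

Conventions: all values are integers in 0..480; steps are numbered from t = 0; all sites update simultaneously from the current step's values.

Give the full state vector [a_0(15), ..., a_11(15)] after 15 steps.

Answer: [206, 206, 208, 210, 212, 213, 206, 206, 208, 210, 212, 213]

Derivation:
t=0: [189, 220, 2, 274, 210, 30, 151, 370, 293, 345, 284, 456]
t=1: [387, 302, 244, 311, 342, 183, 348, 348, 283, 373, 323, 179]
t=2: [317, 354, 397, 358, 361, 373, 307, 354, 365, 342, 348, 381]
t=3: [358, 313, 281, 301, 308, 287, 359, 328, 299, 324, 315, 292]
t=4: [331, 364, 390, 383, 383, 391, 326, 358, 379, 374, 376, 388]
t=5: [340, 305, 269, 266, 265, 256, 344, 312, 279, 277, 273, 261]
t=6: [352, 378, 401, 407, 408, 410, 349, 374, 398, 404, 406, 408]
t=7: [310, 277, 235, 216, 211, 209, 313, 281, 239, 220, 214, 210]
t=8: [384, 399, 410, 409, 407, 406, 383, 398, 410, 410, 408, 407]
t=9: [255, 233, 211, 208, 212, 213, 255, 234, 211, 207, 210, 213]
t=10: [412, 411, 408, 406, 407, 408, 412, 411, 407, 406, 407, 407]
t=11: [201, 204, 210, 213, 213, 212, 201, 204, 211, 214, 213, 212]
t=12: [402, 404, 406, 407, 408, 408, 402, 404, 406, 407, 408, 408]
t=13: [223, 220, 215, 213, 211, 211, 223, 220, 215, 213, 211, 211]
t=14: [410, 410, 409, 408, 407, 407, 410, 410, 409, 408, 407, 407]
t=15: [206, 206, 208, 210, 212, 213, 206, 206, 208, 210, 212, 213]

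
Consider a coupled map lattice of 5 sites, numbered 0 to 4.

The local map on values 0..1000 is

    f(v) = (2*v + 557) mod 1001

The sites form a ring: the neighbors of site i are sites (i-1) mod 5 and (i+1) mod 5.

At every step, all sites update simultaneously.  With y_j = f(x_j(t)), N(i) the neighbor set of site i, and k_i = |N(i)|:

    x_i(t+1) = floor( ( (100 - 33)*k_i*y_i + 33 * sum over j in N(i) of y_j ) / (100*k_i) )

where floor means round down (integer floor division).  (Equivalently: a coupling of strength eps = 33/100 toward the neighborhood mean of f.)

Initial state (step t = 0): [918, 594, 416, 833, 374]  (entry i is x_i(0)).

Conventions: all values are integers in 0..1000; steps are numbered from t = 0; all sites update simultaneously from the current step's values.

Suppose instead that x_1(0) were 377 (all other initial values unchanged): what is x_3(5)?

Simulating step by step:
t=0: [918, 377, 416, 833, 374]
t=1: [363, 336, 347, 262, 304]
t=2: [253, 240, 218, 121, 169]
t=3: [195, 198, 803, 846, 741]
t=4: [797, 821, 305, 198, 221]
t=5: [297, 183, 300, 830, 851]

Answer: x_3(5) = 830
Key observation: This trace re-runs the system from the modified initial state.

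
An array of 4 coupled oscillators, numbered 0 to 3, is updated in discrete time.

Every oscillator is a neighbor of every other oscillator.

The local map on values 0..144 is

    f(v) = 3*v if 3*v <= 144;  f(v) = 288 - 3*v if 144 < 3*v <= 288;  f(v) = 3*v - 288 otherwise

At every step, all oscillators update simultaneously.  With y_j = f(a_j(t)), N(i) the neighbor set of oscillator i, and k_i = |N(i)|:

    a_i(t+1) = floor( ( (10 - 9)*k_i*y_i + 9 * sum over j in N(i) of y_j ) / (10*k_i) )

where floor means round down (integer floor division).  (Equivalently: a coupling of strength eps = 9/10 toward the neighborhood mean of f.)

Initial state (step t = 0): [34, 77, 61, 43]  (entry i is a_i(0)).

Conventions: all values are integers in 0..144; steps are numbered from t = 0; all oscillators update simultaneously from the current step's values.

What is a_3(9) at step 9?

Simulating step by step:
t=0: [34, 77, 61, 43]
t=1: [97, 106, 96, 92]
t=2: [12, 7, 13, 11]
t=3: [31, 34, 30, 32]
t=4: [95, 93, 96, 95]
t=5: [3, 2, 4, 3]
t=6: [9, 9, 8, 9]
t=7: [26, 26, 26, 26]
t=8: [78, 78, 78, 78]
t=9: [54, 54, 54, 54]

Answer: a_3(9) = 54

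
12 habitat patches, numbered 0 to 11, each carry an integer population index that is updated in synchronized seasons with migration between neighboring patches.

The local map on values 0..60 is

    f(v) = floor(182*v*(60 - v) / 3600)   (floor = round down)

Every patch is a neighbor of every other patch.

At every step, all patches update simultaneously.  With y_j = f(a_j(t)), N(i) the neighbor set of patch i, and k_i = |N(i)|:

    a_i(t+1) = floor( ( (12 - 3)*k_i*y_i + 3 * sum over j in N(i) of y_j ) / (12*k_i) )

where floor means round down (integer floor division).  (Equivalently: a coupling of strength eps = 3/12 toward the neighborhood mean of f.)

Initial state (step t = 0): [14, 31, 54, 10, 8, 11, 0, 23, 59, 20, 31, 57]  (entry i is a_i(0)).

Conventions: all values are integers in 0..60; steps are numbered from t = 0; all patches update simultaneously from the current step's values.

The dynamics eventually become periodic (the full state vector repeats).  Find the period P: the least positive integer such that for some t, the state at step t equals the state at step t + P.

Answer: 2
Key observation: The state at step 8, [39, 39, 39, 39, 39, 39, 39, 39, 39, 39, 39, 39], reappears at step 10 — and no state repeats earlier — so the cycle the system enters has period 2.

Derivation:
t=0: [14, 31, 54, 10, 8, 11, 0, 23, 59, 20, 31, 57]
t=1: [30, 39, 18, 25, 22, 26, 6, 38, 8, 36, 39, 12]
t=2: [42, 39, 37, 42, 40, 42, 21, 40, 25, 41, 39, 31]
t=3: [38, 40, 42, 38, 40, 38, 40, 40, 43, 39, 40, 43]
t=4: [41, 39, 38, 41, 39, 41, 39, 39, 37, 40, 39, 37]
t=5: [39, 40, 41, 39, 40, 39, 40, 40, 42, 40, 40, 42]
t=6: [40, 39, 39, 40, 39, 40, 39, 39, 38, 39, 39, 38]
t=7: [40, 40, 40, 40, 40, 40, 40, 40, 41, 40, 40, 41]
t=8: [39, 39, 39, 39, 39, 39, 39, 39, 39, 39, 39, 39]
t=9: [41, 41, 41, 41, 41, 41, 41, 41, 41, 41, 41, 41]
t=10: [39, 39, 39, 39, 39, 39, 39, 39, 39, 39, 39, 39]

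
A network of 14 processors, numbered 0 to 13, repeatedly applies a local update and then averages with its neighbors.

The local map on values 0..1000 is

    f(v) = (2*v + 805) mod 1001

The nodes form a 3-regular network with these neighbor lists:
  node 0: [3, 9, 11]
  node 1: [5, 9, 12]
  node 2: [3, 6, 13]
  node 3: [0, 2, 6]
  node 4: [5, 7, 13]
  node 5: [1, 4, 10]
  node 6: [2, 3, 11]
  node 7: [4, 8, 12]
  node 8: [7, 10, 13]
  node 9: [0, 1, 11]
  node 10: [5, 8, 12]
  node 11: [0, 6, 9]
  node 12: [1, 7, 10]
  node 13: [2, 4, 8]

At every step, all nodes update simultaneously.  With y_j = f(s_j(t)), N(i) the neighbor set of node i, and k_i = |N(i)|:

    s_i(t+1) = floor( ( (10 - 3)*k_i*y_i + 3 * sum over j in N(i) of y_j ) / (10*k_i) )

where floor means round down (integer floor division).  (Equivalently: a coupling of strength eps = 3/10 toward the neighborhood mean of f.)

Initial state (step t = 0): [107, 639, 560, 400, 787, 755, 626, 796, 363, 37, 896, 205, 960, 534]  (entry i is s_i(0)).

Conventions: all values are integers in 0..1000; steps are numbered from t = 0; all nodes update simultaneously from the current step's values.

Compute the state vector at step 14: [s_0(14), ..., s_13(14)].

Simulating step by step:
t=0: [107, 639, 560, 400, 787, 755, 626, 796, 363, 37, 896, 205, 960, 534]
t=1: [182, 248, 799, 522, 421, 324, 212, 439, 557, 646, 573, 245, 613, 793]
t=2: [241, 267, 427, 673, 604, 506, 313, 636, 844, 142, 804, 254, 213, 468]
t=3: [255, 350, 592, 241, 170, 647, 412, 125, 466, 155, 441, 298, 243, 634]
t=4: [299, 402, 790, 393, 123, 201, 607, 154, 596, 201, 592, 385, 327, 236]
t=5: [418, 512, 356, 493, 94, 308, 166, 228, 834, 302, 857, 464, 491, 336]
t=6: [641, 741, 501, 682, 810, 527, 299, 407, 455, 505, 529, 630, 710, 531]
t=7: [163, 389, 707, 246, 530, 757, 385, 568, 734, 613, 782, 174, 332, 800]
t=8: [138, 488, 279, 299, 770, 403, 468, 818, 360, 106, 362, 179, 516, 417]
t=9: [114, 692, 431, 399, 408, 592, 610, 477, 527, 113, 566, 197, 759, 569]
t=10: [105, 264, 622, 493, 702, 865, 162, 710, 864, 62, 871, 147, 412, 873]
t=11: [191, 441, 179, 571, 275, 481, 183, 292, 503, 694, 550, 175, 549, 462]
t=12: [259, 666, 297, 714, 436, 730, 245, 478, 769, 236, 880, 162, 829, 642]
t=13: [288, 194, 339, 263, 584, 321, 281, 679, 379, 251, 500, 178, 468, 202]
t=14: [345, 283, 427, 353, 761, 509, 353, 340, 510, 287, 737, 217, 633, 347]

Answer: [345, 283, 427, 353, 761, 509, 353, 340, 510, 287, 737, 217, 633, 347]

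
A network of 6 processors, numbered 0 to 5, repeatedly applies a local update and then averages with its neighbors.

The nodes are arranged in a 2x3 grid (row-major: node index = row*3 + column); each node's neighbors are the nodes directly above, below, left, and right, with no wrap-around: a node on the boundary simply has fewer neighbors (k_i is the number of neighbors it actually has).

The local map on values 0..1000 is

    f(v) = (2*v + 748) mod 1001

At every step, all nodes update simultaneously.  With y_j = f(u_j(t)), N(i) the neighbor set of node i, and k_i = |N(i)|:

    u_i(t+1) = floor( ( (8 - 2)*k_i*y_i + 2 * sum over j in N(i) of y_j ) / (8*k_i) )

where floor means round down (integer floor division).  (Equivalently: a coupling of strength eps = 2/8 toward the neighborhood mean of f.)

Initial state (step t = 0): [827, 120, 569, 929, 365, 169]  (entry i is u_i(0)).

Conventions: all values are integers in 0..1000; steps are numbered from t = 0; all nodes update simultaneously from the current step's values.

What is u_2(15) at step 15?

Simulating step by step:
t=0: [827, 120, 569, 929, 365, 169]
t=1: [499, 887, 797, 562, 497, 234]
t=2: [732, 542, 346, 839, 689, 296]
t=3: [314, 687, 475, 359, 225, 324]
t=4: [354, 195, 587, 420, 229, 408]
t=5: [431, 234, 778, 522, 261, 563]
t=6: [582, 259, 362, 703, 358, 726]
t=7: [735, 352, 411, 285, 398, 265]
t=8: [258, 448, 517, 332, 494, 346]
t=9: [329, 630, 721, 433, 675, 518]
t=10: [381, 61, 239, 522, 188, 622]
t=11: [589, 723, 401, 672, 313, 786]
t=12: [729, 297, 475, 229, 329, 353]
t=13: [221, 364, 622, 229, 387, 477]
t=14: [226, 498, 890, 242, 505, 714]
t=15: [271, 680, 509, 292, 663, 290]

Answer: u_2(15) = 509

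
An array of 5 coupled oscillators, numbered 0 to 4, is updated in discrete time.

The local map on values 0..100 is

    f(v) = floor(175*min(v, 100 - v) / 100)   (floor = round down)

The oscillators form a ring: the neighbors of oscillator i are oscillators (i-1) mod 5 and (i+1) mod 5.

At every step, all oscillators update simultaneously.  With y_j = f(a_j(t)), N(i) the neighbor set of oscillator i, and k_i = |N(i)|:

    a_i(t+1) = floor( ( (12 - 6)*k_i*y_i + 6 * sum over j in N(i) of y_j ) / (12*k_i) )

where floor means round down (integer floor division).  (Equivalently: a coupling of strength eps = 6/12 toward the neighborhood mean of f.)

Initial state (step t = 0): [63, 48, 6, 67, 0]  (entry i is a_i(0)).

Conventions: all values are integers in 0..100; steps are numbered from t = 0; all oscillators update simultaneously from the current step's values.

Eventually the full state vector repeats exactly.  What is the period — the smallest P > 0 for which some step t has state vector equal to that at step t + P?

Answer: 7
Key observation: The state at step 77, [38, 38, 38, 38, 38], reappears at step 84 — and no state repeats earlier — so the cycle the system enters has period 7.

Derivation:
t=0: [63, 48, 6, 67, 0]
t=1: [53, 60, 40, 31, 30]
t=2: [71, 73, 66, 57, 60]
t=3: [54, 50, 60, 69, 66]
t=4: [76, 81, 70, 59, 63]
t=5: [45, 40, 52, 64, 60]
t=6: [74, 75, 75, 70, 70]
t=7: [46, 43, 45, 49, 50]
t=8: [80, 77, 79, 83, 84]
t=9: [34, 37, 35, 30, 30]
t=10: [58, 62, 59, 54, 53]
t=11: [73, 69, 72, 78, 79]
t=12: [46, 51, 47, 40, 39]
t=13: [78, 83, 79, 72, 71]
t=14: [38, 33, 37, 46, 46]
t=15: [67, 61, 66, 76, 76]
t=16: [56, 63, 57, 46, 45]
t=17: [74, 70, 73, 78, 78]
t=18: [45, 49, 46, 40, 39]
t=19: [77, 82, 78, 72, 71]
t=20: [40, 35, 39, 46, 47]
t=21: [70, 65, 69, 77, 78]
t=22: [50, 57, 52, 43, 42]
t=23: [80, 80, 79, 76, 77]
t=24: [36, 35, 37, 40, 39]
t=25: [63, 62, 64, 68, 67]
t=26: [62, 64, 62, 58, 58]
t=27: [67, 64, 67, 71, 71]
t=28: [56, 60, 56, 51, 51]
t=29: [77, 73, 77, 83, 83]
t=30: [39, 43, 39, 31, 31]
t=31: [66, 71, 66, 57, 57]
t=32: [60, 54, 60, 71, 71]
t=33: [67, 75, 67, 55, 55]
t=34: [58, 50, 58, 72, 72]
t=35: [70, 80, 70, 55, 55]
t=36: [54, 43, 54, 71, 71]
t=37: [71, 77, 71, 57, 57]
t=38: [53, 45, 53, 68, 68]
t=39: [74, 80, 74, 62, 62]
t=40: [47, 40, 47, 60, 60]
t=41: [76, 76, 76, 73, 73]
t=42: [43, 42, 43, 45, 45]
t=43: [75, 74, 75, 77, 77]
t=44: [42, 44, 42, 40, 40]
t=45: [73, 75, 73, 70, 70]
t=46: [47, 45, 47, 50, 50]
t=47: [82, 80, 82, 85, 85]
t=48: [30, 33, 30, 27, 27]
t=49: [52, 54, 52, 48, 48]
t=50: [83, 82, 83, 84, 84]
t=51: [29, 30, 29, 28, 28]
t=52: [50, 51, 50, 49, 49]
t=53: [86, 86, 86, 85, 85]
t=54: [24, 24, 24, 25, 25]
t=55: [42, 42, 42, 42, 42]
t=56: [73, 73, 73, 73, 73]
t=57: [47, 47, 47, 47, 47]
t=58: [82, 82, 82, 82, 82]
t=59: [31, 31, 31, 31, 31]
t=60: [54, 54, 54, 54, 54]
t=61: [80, 80, 80, 80, 80]
t=62: [35, 35, 35, 35, 35]
t=63: [61, 61, 61, 61, 61]
t=64: [68, 68, 68, 68, 68]
t=65: [56, 56, 56, 56, 56]
t=66: [77, 77, 77, 77, 77]
t=67: [40, 40, 40, 40, 40]
t=68: [70, 70, 70, 70, 70]
t=69: [52, 52, 52, 52, 52]
t=70: [84, 84, 84, 84, 84]
t=71: [28, 28, 28, 28, 28]
t=72: [49, 49, 49, 49, 49]
t=73: [85, 85, 85, 85, 85]
t=74: [26, 26, 26, 26, 26]
t=75: [45, 45, 45, 45, 45]
t=76: [78, 78, 78, 78, 78]
t=77: [38, 38, 38, 38, 38]
t=78: [66, 66, 66, 66, 66]
t=79: [59, 59, 59, 59, 59]
t=80: [71, 71, 71, 71, 71]
t=81: [50, 50, 50, 50, 50]
t=82: [87, 87, 87, 87, 87]
t=83: [22, 22, 22, 22, 22]
t=84: [38, 38, 38, 38, 38]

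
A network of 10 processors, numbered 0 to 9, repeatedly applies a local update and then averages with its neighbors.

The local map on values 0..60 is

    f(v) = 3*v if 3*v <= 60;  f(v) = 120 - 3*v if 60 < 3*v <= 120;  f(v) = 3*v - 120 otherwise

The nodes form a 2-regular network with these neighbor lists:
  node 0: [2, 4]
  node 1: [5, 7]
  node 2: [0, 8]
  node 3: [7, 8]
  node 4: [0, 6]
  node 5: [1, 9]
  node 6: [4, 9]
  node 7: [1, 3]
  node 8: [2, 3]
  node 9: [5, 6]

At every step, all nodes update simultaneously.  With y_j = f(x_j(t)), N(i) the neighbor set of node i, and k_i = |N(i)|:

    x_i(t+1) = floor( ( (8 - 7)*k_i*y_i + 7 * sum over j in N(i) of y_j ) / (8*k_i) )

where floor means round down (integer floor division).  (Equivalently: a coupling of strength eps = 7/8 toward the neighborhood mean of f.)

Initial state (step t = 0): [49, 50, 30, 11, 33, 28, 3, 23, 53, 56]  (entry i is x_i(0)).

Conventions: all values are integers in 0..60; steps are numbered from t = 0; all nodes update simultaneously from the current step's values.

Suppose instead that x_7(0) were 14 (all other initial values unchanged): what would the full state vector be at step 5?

Answer: [35, 40, 22, 33, 31, 47, 39, 41, 39, 49]
Key observation: This trace re-runs the system from the modified initial state.

Derivation:
t=0: [49, 50, 30, 11, 33, 28, 3, 14, 53, 56]
t=1: [25, 37, 32, 39, 18, 38, 31, 32, 32, 25]
t=2: [39, 14, 33, 21, 38, 24, 46, 8, 14, 20]
t=3: [12, 36, 22, 36, 9, 50, 31, 46, 39, 36]
t=4: [39, 22, 23, 10, 30, 14, 20, 12, 29, 26]
t=5: [35, 40, 22, 33, 31, 47, 39, 41, 39, 49]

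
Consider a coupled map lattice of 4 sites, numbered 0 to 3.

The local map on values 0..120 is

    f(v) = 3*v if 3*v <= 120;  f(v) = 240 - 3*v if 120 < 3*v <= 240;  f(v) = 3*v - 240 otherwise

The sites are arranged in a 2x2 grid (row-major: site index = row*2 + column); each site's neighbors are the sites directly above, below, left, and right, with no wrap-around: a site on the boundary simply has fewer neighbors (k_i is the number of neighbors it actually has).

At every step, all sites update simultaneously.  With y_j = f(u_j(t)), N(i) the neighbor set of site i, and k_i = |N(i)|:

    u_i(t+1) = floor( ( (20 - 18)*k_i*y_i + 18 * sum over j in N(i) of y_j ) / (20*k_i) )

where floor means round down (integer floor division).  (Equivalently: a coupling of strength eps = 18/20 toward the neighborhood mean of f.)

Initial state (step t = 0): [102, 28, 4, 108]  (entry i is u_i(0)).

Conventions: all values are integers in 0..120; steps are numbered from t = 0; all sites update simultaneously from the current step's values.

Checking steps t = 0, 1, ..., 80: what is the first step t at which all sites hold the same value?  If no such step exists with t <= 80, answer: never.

Answer: 31
Key observation: Synchronization is absorbing here: once all sites are equal they stay equal, and step 31 is the first all-equal step.

Derivation:
t=0: [102, 28, 4, 108]  (not all equal)
t=1: [49, 75, 68, 51]  (not all equal)
t=2: [32, 82, 84, 31]  (not all equal)
t=3: [17, 85, 86, 17]  (not all equal)
t=4: [19, 47, 47, 19]  (not all equal)
t=5: [94, 61, 61, 94]  (not all equal)
t=6: [55, 43, 43, 55]  (not all equal)
t=7: [107, 78, 78, 107]  (not all equal)
t=8: [13, 73, 73, 13]  (not all equal)
t=9: [22, 37, 37, 22]  (not all equal)
t=10: [106, 70, 70, 106]  (not all equal)
t=11: [34, 73, 73, 34]  (not all equal)
t=12: [29, 93, 93, 29]  (not all equal)
t=13: [43, 82, 82, 43]  (not all equal)
t=14: [16, 100, 100, 16]  (not all equal)
t=15: [58, 49, 49, 58]  (not all equal)
t=16: [90, 68, 68, 90]  (not all equal)
t=17: [35, 30, 30, 35]  (not all equal)
t=18: [91, 103, 103, 91]  (not all equal)
t=19: [65, 36, 36, 65]  (not all equal)
t=20: [101, 51, 51, 101]  (not all equal)
t=21: [84, 65, 65, 84]  (not all equal)
t=22: [41, 15, 15, 41]  (not all equal)
t=23: [52, 109, 109, 52]  (not all equal)
t=24: [86, 84, 84, 86]  (not all equal)
t=25: [12, 17, 17, 12]  (not all equal)
t=26: [49, 37, 37, 49]  (not all equal)
t=27: [109, 94, 94, 109]  (not all equal)
t=28: [46, 82, 82, 46]  (not all equal)
t=29: [15, 92, 92, 15]  (not all equal)
t=30: [36, 44, 44, 36]  (not all equal)
t=31: [108, 108, 108, 108]  (all equal)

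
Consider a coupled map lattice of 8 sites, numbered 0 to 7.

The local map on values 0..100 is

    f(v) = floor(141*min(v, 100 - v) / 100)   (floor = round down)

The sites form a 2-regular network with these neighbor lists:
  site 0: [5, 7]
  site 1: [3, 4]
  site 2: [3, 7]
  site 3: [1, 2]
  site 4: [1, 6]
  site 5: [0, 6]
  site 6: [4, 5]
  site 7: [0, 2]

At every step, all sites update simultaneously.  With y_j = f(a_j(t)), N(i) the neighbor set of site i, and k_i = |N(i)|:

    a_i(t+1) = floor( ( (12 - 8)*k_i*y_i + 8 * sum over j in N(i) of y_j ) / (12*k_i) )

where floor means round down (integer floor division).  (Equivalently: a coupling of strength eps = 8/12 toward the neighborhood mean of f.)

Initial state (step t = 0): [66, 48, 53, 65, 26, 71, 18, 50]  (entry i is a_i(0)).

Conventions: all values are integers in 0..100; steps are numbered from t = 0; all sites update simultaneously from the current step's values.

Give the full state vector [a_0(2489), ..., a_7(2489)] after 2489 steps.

Simulating step by step:
t=0: [66, 48, 53, 65, 26, 71, 18, 50]
t=1: [52, 50, 61, 60, 42, 37, 33, 61]
t=2: [57, 61, 54, 60, 58, 55, 52, 58]
t=3: [60, 56, 59, 58, 60, 63, 63, 61]
t=4: [54, 59, 56, 59, 56, 53, 53, 55]
t=5: [64, 58, 60, 58, 61, 65, 64, 63]
t=6: [50, 57, 55, 58, 54, 49, 51, 52]
t=7: [68, 61, 63, 60, 64, 69, 67, 66]
t=8: [45, 53, 51, 54, 50, 44, 46, 48]
t=9: [64, 66, 66, 66, 66, 63, 65, 66]
t=10: [49, 47, 47, 47, 47, 50, 49, 48]
t=11: [68, 66, 66, 66, 67, 69, 68, 67]
t=12: [44, 46, 46, 47, 46, 44, 44, 46]
t=13: [62, 64, 64, 64, 63, 62, 62, 63]
t=14: [52, 50, 50, 50, 51, 53, 52, 51]
t=15: [67, 69, 69, 70, 68, 66, 67, 68]
t=16: [46, 43, 43, 42, 44, 46, 46, 44]
t=17: [63, 60, 60, 59, 62, 64, 63, 62]
t=18: [51, 55, 55, 56, 53, 51, 51, 53]
t=19: [68, 63, 63, 62, 66, 69, 68, 66]
t=20: [45, 50, 50, 52, 48, 44, 45, 48]
t=21: [64, 68, 68, 69, 66, 62, 64, 66]
t=22: [50, 45, 45, 44, 47, 51, 50, 47]
t=23: [68, 63, 63, 62, 66, 69, 68, 66]

Answer: [64, 68, 68, 69, 66, 62, 64, 66]
Key observation: The state at step 19, [68, 63, 63, 62, 66, 69, 68, 66], reappears at step 23: the system is in a cycle of period 4 from step 19 on.  Therefore the state at step 2489 equals the state at step 19 + ((2489 - 19) mod 4) = 21, which is [64, 68, 68, 69, 66, 62, 64, 66].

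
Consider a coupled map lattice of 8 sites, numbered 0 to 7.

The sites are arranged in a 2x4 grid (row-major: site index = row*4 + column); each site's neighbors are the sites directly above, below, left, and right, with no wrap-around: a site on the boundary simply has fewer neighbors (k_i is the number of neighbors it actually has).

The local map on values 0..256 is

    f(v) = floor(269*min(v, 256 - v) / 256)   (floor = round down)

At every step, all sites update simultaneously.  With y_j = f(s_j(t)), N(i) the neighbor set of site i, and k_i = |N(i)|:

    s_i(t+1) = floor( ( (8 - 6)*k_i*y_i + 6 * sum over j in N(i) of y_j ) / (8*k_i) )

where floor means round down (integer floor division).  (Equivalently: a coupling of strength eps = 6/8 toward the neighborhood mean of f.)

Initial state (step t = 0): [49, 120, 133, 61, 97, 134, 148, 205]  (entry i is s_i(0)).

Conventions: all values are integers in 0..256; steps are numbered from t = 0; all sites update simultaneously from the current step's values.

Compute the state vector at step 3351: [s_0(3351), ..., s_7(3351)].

Answer: [130, 130, 129, 129, 130, 130, 129, 129]
Key observation: The state at step 9, [130, 130, 129, 129, 130, 130, 129, 129], reappears at step 11: the system is in a cycle of period 2 from step 9 on.  Therefore the state at step 3351 equals the state at step 9 + ((3351 - 9) mod 2) = 9, which is [130, 130, 129, 129, 130, 130, 129, 129].

Derivation:
t=0: [49, 120, 133, 61, 97, 134, 148, 205]
t=1: [97, 108, 108, 84, 92, 117, 105, 79]
t=2: [103, 112, 106, 95, 107, 110, 107, 95]
t=3: [112, 112, 109, 103, 111, 114, 109, 103]
t=4: [116, 116, 113, 110, 117, 116, 113, 110]
t=5: [121, 120, 118, 116, 121, 120, 118, 116]
t=6: [126, 125, 123, 121, 126, 125, 123, 121]
t=7: [131, 130, 129, 127, 131, 130, 129, 127]
t=8: [131, 132, 132, 133, 131, 132, 132, 133]
t=9: [130, 130, 129, 129, 130, 130, 129, 129]
t=10: [132, 132, 132, 133, 132, 132, 132, 133]
t=11: [130, 130, 129, 129, 130, 130, 129, 129]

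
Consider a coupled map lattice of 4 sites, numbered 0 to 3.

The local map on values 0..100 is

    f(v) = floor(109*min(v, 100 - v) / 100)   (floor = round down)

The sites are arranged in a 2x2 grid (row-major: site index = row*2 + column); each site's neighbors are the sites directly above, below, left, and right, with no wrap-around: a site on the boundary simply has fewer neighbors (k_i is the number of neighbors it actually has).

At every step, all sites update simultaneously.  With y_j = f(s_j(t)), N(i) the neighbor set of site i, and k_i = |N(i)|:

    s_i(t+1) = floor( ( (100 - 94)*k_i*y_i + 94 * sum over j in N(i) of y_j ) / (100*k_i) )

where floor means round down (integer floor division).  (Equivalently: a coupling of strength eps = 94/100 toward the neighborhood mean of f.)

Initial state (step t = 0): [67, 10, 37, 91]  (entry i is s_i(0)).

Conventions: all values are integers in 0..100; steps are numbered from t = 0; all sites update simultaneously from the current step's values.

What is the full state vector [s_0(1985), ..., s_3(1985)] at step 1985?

Simulating step by step:
t=0: [67, 10, 37, 91]
t=1: [25, 21, 23, 24]
t=2: [23, 26, 26, 23]
t=3: [27, 25, 25, 27]
t=4: [27, 28, 28, 27]
t=5: [29, 29, 29, 29]
t=6: [31, 31, 31, 31]
t=7: [33, 33, 33, 33]
t=8: [35, 35, 35, 35]
t=9: [38, 38, 38, 38]
t=10: [41, 41, 41, 41]
t=11: [44, 44, 44, 44]
t=12: [47, 47, 47, 47]
t=13: [51, 51, 51, 51]
t=14: [53, 53, 53, 53]
t=15: [51, 51, 51, 51]

Answer: [51, 51, 51, 51]
Key observation: The state at step 13, [51, 51, 51, 51], reappears at step 15: the system is in a cycle of period 2 from step 13 on.  Therefore the state at step 1985 equals the state at step 13 + ((1985 - 13) mod 2) = 13, which is [51, 51, 51, 51].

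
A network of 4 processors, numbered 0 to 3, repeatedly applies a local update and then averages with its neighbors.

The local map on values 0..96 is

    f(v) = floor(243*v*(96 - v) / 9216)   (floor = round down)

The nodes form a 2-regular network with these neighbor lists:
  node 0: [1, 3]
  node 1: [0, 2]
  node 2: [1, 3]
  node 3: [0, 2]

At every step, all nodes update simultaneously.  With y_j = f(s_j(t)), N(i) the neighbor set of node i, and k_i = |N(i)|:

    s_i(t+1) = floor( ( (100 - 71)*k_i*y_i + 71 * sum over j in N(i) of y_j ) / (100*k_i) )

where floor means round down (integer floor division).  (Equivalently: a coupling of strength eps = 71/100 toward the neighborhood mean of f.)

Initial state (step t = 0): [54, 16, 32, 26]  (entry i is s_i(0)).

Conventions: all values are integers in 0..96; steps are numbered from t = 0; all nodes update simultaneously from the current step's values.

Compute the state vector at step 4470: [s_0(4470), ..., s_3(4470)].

Simulating step by step:
t=0: [54, 16, 32, 26]
t=1: [45, 49, 44, 53]
t=2: [60, 60, 60, 60]
t=3: [56, 56, 56, 56]
t=4: [59, 59, 59, 59]
t=5: [57, 57, 57, 57]
t=6: [58, 58, 58, 58]
t=7: [58, 58, 58, 58]

Answer: [58, 58, 58, 58]
Key observation: The state at step 6, [58, 58, 58, 58], reappears at step 7: the system is in a cycle of period 1 from step 6 on.  Therefore the state at step 4470 equals the state at step 6 + ((4470 - 6) mod 1) = 6, which is [58, 58, 58, 58].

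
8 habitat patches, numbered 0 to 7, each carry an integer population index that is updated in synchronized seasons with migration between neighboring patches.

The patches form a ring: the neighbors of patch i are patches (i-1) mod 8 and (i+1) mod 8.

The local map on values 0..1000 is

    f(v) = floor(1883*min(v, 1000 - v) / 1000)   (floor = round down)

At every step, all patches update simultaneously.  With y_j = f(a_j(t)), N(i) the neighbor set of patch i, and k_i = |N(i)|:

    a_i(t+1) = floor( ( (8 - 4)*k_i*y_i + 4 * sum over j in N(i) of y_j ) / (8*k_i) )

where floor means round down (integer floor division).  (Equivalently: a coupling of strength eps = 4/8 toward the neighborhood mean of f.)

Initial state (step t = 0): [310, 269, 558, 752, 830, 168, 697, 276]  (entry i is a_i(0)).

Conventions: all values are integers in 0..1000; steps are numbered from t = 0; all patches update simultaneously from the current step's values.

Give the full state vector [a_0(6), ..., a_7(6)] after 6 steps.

Answer: [673, 677, 547, 501, 631, 744, 647, 576]

Derivation:
t=0: [310, 269, 558, 752, 830, 168, 697, 276]
t=1: [547, 606, 659, 521, 355, 380, 493, 547]
t=2: [824, 744, 731, 778, 738, 756, 855, 871]
t=3: [346, 450, 478, 458, 465, 421, 311, 272]
t=4: [665, 811, 877, 874, 851, 761, 618, 565]
t=5: [608, 392, 263, 246, 311, 474, 676, 746]
t=6: [673, 677, 547, 501, 631, 744, 647, 576]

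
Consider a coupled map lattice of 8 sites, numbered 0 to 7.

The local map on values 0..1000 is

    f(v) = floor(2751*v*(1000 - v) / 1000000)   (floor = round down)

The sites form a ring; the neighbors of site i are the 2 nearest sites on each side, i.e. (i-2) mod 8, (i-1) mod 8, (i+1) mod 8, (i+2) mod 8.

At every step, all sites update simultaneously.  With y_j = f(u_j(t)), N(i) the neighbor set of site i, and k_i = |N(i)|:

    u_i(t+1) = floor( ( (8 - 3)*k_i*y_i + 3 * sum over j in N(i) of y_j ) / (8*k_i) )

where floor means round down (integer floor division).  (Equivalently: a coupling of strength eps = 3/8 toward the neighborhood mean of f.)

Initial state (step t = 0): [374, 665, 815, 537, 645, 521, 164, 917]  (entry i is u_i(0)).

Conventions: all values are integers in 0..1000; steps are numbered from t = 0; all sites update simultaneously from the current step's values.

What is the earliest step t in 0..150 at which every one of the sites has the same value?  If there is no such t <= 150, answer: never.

Answer: 8
Key observation: Synchronization is absorbing here: once all sites are equal they stay equal, and step 8 is the first all-equal step.

Derivation:
t=0: [374, 665, 815, 537, 645, 521, 164, 917]  (not all equal)
t=1: [553, 565, 499, 646, 595, 606, 438, 348]  (not all equal)
t=2: [674, 668, 677, 644, 662, 653, 668, 642]  (not all equal)
t=3: [607, 612, 606, 623, 615, 622, 613, 624]  (not all equal)
t=4: [654, 652, 654, 648, 650, 646, 651, 647]  (not all equal)
t=5: [623, 624, 622, 626, 625, 627, 625, 626]  (not all equal)
t=6: [645, 645, 645, 644, 644, 643, 644, 644]  (not all equal)
t=7: [629, 629, 629, 629, 630, 630, 630, 629]  (not all equal)
t=8: [641, 641, 641, 641, 641, 641, 641, 641]  (all equal)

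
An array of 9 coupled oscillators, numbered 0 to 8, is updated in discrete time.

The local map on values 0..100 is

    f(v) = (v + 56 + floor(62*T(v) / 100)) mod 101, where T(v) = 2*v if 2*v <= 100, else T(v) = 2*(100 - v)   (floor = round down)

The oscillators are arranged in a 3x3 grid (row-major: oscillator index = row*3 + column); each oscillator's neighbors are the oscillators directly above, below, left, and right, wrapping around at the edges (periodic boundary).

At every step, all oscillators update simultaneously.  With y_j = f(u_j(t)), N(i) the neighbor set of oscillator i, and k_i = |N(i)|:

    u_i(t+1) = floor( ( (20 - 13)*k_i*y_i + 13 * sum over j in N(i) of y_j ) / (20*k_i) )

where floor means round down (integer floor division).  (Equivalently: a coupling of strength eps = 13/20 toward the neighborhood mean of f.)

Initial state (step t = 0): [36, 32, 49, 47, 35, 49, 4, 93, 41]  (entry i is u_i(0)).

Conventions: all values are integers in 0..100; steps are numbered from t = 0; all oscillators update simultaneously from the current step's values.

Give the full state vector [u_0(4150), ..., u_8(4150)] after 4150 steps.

Simulating step by step:
t=0: [36, 32, 49, 47, 35, 49, 4, 93, 41]
t=1: [47, 39, 50, 52, 45, 55, 54, 47, 56]
t=2: [60, 54, 61, 63, 57, 63, 63, 58, 64]
t=3: [64, 65, 64, 63, 64, 63, 63, 64, 63]
t=4: [63, 63, 63, 63, 63, 63, 63, 63, 63]
t=5: [63, 63, 63, 63, 63, 63, 63, 63, 63]

Answer: [63, 63, 63, 63, 63, 63, 63, 63, 63]
Key observation: The state at step 4, [63, 63, 63, 63, 63, 63, 63, 63, 63], reappears at step 5: the system is in a cycle of period 1 from step 4 on.  Therefore the state at step 4150 equals the state at step 4 + ((4150 - 4) mod 1) = 4, which is [63, 63, 63, 63, 63, 63, 63, 63, 63].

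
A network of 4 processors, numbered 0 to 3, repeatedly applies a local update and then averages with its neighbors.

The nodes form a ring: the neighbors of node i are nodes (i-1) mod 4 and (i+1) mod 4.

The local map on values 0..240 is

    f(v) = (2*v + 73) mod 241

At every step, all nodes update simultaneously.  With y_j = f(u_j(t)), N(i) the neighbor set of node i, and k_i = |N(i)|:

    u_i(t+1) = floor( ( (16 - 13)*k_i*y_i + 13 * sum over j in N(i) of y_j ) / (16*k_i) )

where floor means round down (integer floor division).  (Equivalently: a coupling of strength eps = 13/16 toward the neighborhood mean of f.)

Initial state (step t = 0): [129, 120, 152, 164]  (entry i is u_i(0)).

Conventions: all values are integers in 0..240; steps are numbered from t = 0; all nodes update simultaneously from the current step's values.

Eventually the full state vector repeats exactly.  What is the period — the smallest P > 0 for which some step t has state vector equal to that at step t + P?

Simulating step by step:
t=0: [129, 120, 152, 164]
t=1: [111, 105, 119, 121]
t=2: [57, 58, 60, 64]
t=3: [193, 189, 194, 192]
t=4: [213, 217, 214, 218]
t=5: [24, 19, 24, 19]
t=6: [112, 119, 112, 119]
t=7: [67, 58, 67, 58]
t=8: [192, 203, 192, 203]
t=9: [233, 220, 233, 220]
t=10: [35, 52, 35, 52]
t=11: [170, 149, 170, 149]
t=12: [137, 164, 137, 164]
t=13: [149, 116, 149, 116]
t=14: [76, 117, 76, 117]
t=15: [95, 195, 95, 195]
t=16: [184, 59, 184, 59]
t=17: [192, 198, 192, 198]
t=18: [225, 218, 225, 218]
t=19: [29, 38, 29, 38]
t=20: [145, 134, 145, 134]
t=21: [104, 117, 104, 117]
t=22: [61, 44, 61, 44]
t=23: [167, 188, 167, 188]
t=24: [200, 173, 200, 173]
t=25: [188, 221, 188, 221]
t=26: [65, 175, 65, 175]
t=27: [185, 199, 185, 199]
t=28: [224, 207, 224, 207]
t=29: [11, 32, 11, 32]
t=30: [129, 102, 129, 102]
t=31: [46, 79, 46, 79]
t=32: [218, 177, 218, 177]
t=33: [156, 56, 156, 56]
t=34: [177, 151, 177, 151]
t=35: [143, 176, 143, 176]
t=36: [171, 130, 171, 130]
t=37: [107, 158, 107, 158]
t=38: [128, 65, 128, 65]
t=39: [181, 109, 181, 109]
t=40: [77, 167, 77, 167]
t=41: [177, 215, 177, 215]
t=42: [51, 155, 51, 155]
t=43: [148, 168, 148, 168]
t=44: [160, 135, 160, 135]
t=45: [111, 142, 111, 142]
t=46: [104, 65, 104, 65]
t=47: [172, 70, 172, 70]
t=48: [206, 182, 206, 182]
t=49: [159, 39, 159, 39]
t=50: [150, 150, 150, 150]
t=51: [132, 132, 132, 132]
t=52: [96, 96, 96, 96]
t=53: [24, 24, 24, 24]
t=54: [121, 121, 121, 121]
t=55: [74, 74, 74, 74]
t=56: [221, 221, 221, 221]
t=57: [33, 33, 33, 33]
t=58: [139, 139, 139, 139]
t=59: [110, 110, 110, 110]
t=60: [52, 52, 52, 52]
t=61: [177, 177, 177, 177]
t=62: [186, 186, 186, 186]
t=63: [204, 204, 204, 204]
t=64: [240, 240, 240, 240]
t=65: [71, 71, 71, 71]
t=66: [215, 215, 215, 215]
t=67: [21, 21, 21, 21]
t=68: [115, 115, 115, 115]
t=69: [62, 62, 62, 62]
t=70: [197, 197, 197, 197]
t=71: [226, 226, 226, 226]
t=72: [43, 43, 43, 43]
t=73: [159, 159, 159, 159]
t=74: [150, 150, 150, 150]

Answer: 24
Key observation: The state at step 50, [150, 150, 150, 150], reappears at step 74 — and no state repeats earlier — so the cycle the system enters has period 24.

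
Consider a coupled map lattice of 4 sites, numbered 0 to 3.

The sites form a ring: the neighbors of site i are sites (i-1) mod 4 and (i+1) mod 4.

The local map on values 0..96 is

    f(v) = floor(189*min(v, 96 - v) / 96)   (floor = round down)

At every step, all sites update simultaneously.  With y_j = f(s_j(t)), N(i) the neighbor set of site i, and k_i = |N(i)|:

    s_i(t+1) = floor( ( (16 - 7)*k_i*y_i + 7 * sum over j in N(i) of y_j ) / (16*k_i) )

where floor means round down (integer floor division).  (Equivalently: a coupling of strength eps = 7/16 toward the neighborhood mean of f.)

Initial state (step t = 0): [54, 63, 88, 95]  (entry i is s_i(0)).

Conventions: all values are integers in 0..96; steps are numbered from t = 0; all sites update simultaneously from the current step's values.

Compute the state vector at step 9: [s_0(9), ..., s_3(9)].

Answer: [85, 85, 80, 80]

Derivation:
t=0: [54, 63, 88, 95]
t=1: [60, 57, 22, 21]
t=2: [64, 67, 49, 47]
t=3: [68, 65, 84, 85]
t=4: [48, 51, 30, 28]
t=5: [84, 82, 64, 64]
t=6: [32, 34, 55, 54]
t=7: [67, 68, 77, 77]
t=8: [52, 51, 40, 41]
t=9: [85, 85, 80, 80]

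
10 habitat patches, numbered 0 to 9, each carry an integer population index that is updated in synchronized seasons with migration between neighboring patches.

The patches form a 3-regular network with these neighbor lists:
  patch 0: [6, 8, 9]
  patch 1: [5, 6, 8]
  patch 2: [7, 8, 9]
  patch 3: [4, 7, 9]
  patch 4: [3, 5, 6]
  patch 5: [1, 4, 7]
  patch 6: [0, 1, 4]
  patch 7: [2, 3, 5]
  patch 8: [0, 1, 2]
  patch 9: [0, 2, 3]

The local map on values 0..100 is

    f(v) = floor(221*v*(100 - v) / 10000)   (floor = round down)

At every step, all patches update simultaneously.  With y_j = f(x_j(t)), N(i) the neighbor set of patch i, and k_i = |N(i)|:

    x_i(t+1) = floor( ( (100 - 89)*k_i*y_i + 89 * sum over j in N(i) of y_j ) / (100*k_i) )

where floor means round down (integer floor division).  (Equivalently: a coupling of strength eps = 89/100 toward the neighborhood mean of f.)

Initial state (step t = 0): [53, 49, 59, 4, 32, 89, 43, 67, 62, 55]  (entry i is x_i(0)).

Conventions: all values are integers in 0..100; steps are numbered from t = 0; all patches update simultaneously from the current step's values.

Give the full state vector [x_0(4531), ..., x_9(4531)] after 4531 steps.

Answer: [54, 54, 54, 54, 54, 54, 54, 54, 54, 54]
Key observation: The state at step 4, [54, 54, 54, 54, 54, 54, 54, 54, 54, 54], reappears at step 5: the system is in a cycle of period 1 from step 4 on.  Therefore the state at step 4531 equals the state at step 4 + ((4531 - 4) mod 1) = 4, which is [54, 54, 54, 54, 54, 54, 54, 54, 54, 54].

Derivation:
t=0: [53, 49, 59, 4, 32, 89, 43, 67, 62, 55]
t=1: [53, 43, 51, 45, 29, 47, 52, 29, 54, 40]
t=2: [54, 54, 51, 48, 53, 48, 51, 53, 54, 54]
t=3: [54, 54, 54, 54, 55, 54, 54, 55, 54, 54]
t=4: [54, 54, 54, 54, 54, 54, 54, 54, 54, 54]
t=5: [54, 54, 54, 54, 54, 54, 54, 54, 54, 54]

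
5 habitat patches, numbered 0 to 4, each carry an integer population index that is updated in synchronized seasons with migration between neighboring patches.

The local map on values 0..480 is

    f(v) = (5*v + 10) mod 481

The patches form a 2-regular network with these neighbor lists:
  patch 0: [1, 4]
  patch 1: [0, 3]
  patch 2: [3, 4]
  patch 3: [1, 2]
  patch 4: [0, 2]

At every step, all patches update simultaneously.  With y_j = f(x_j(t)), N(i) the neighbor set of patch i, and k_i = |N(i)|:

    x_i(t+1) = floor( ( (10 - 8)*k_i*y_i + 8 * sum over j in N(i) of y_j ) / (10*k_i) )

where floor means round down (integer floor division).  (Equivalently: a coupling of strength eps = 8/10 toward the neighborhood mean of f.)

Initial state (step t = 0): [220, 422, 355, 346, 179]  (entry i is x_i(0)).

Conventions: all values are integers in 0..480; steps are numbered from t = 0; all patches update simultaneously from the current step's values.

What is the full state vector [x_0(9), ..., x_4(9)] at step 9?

Simulating step by step:
t=0: [220, 422, 355, 346, 179]
t=1: [277, 217, 356, 274, 280]
t=2: [319, 367, 415, 275, 401]
t=3: [229, 314, 237, 309, 147]
t=4: [199, 149, 197, 170, 223]
t=5: [183, 223, 223, 198, 63]
t=6: [284, 225, 177, 138, 307]
t=7: [203, 309, 211, 278, 373]
t=8: [230, 222, 368, 173, 152]
t=9: [218, 268, 354, 304, 299]

Answer: [218, 268, 354, 304, 299]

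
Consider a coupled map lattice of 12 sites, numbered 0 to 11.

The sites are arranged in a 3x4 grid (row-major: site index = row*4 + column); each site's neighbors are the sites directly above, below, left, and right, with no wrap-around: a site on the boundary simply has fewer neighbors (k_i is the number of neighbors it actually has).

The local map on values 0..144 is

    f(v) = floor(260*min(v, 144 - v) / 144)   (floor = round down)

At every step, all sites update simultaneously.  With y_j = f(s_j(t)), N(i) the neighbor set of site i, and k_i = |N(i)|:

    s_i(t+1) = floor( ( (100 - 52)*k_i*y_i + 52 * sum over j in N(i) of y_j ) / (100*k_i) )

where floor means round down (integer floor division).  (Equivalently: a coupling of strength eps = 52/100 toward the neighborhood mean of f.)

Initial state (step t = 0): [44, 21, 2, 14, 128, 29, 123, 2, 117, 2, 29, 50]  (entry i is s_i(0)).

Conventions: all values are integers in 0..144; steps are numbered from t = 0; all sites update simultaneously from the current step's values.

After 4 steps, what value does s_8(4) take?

Answer: s_8(4) = 60

Derivation:
t=0: [44, 21, 2, 14, 128, 29, 123, 2, 117, 2, 29, 50]
t=1: [54, 40, 18, 13, 44, 38, 32, 27, 31, 27, 47, 57]
t=2: [85, 68, 41, 31, 76, 65, 57, 54, 59, 58, 76, 83]
t=3: [114, 110, 83, 70, 115, 114, 102, 92, 109, 109, 113, 109]
t=4: [55, 67, 98, 113, 54, 58, 76, 90, 60, 60, 61, 68]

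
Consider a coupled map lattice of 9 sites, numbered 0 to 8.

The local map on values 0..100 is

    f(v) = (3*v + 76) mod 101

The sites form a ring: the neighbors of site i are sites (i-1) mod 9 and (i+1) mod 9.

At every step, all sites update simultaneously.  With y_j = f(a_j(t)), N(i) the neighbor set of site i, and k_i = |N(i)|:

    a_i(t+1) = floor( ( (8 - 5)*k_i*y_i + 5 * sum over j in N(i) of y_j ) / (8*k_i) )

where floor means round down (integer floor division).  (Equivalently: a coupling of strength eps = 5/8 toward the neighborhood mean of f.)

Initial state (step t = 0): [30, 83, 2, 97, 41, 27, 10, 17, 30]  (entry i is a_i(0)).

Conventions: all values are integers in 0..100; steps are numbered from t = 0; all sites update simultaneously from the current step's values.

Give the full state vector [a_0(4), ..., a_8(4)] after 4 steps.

Answer: [55, 53, 73, 66, 76, 77, 64, 56, 37]

Derivation:
t=0: [30, 83, 2, 97, 41, 27, 10, 17, 30]
t=1: [51, 54, 57, 80, 74, 53, 27, 31, 52]
t=2: [30, 36, 32, 48, 50, 59, 52, 52, 40]
t=3: [80, 73, 58, 36, 30, 36, 36, 50, 65]
t=4: [55, 53, 73, 66, 76, 77, 64, 56, 37]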